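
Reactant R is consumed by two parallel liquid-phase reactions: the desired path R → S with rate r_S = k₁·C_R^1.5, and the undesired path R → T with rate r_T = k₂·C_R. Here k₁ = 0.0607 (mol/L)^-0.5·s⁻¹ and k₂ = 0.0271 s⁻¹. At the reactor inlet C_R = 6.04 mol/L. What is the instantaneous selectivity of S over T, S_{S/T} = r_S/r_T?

S_{S/T} = r_S/r_T = (k₁·C_R^1.5)/(k₂·C_R) = (k₁/k₂)·C_R^0.5.
= (0.0607×6.040^1.5) / (0.0271×6.040) = 0.9010/0.1637 = 5.50.
Since the desired path is higher order in R, keeping C_R high (PFR or concentrated feed) favours S.

5.50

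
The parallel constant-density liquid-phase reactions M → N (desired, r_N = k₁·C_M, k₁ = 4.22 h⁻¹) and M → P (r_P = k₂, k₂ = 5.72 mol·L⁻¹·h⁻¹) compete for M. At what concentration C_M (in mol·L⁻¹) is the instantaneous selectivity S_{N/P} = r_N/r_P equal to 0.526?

S_{N/P} = (k₁/k₂)·C_M ⇒ C_M = S·k₂/k₁.
= 0.526×5.72/4.22 = 0.713 mol·L⁻¹.

0.713 mol·L⁻¹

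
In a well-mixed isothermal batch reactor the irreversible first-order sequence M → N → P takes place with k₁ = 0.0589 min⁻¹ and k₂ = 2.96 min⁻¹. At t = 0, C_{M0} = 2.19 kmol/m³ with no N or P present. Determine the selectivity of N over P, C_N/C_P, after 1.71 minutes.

0.235

For first-order series with pure M initially, C_N(t) = k₁C_{M0}/(k₂−k₁)·(e^(−k₁t) − e^(−k₂t)).
e^(−k₁t) = e^(−0.0589×1.71) = e^(−0.1007) = 0.9042; e^(−k₂t) = e^(−5.062) = 0.006335.
C_N = 0.0589×2.19/(2.96−0.0589) × (0.9042−0.006335) = 0.04446×0.8979 = 0.03992 kmol/m³.
C_M = C_{M0}e^(−k₁t) = 1.980 kmol/m³, so C_P = C_{M0}−C_M−C_N = 0.1699 kmol/m³; C_N/C_P = 0.235.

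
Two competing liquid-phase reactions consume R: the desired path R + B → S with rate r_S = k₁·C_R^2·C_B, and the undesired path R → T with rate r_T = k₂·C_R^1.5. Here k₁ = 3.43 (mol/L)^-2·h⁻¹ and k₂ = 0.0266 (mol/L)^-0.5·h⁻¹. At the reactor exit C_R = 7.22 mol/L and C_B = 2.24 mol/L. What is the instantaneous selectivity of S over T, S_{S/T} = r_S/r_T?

S_{S/T} = r_S/r_T = (k₁·C_R^2·C_B)/(k₂·C_R^1.5) = (k₁/k₂)·C_R^0.5·C_B.
= (3.43×7.220^2×2.240) / (0.0266×7.220^1.5) = 400.5/0.5160 = 776.

776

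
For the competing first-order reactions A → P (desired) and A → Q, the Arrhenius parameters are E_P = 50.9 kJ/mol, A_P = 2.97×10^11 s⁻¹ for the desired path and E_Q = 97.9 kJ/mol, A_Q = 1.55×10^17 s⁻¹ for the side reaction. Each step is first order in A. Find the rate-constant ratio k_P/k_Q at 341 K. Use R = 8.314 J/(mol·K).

Since both paths have the same order in A, the concentration cancels and S_{P/Q} = k_P/k_Q = (A_P/A_Q)·exp[(E_Q−E_P)/(RT)].
(E_Q−E_P)/(RT) = (97.9−50.9)×10³/(8.314×341) = 47000/2835 = 16.58.
k_P/k_Q = (2.97×10^11/1.55×10^17)·exp(16.58) = 1.916×10^-6 × 1.584×10^7 = 30.4.
Since E_P < E_Q, lowering the temperature improves selectivity toward P.

30.4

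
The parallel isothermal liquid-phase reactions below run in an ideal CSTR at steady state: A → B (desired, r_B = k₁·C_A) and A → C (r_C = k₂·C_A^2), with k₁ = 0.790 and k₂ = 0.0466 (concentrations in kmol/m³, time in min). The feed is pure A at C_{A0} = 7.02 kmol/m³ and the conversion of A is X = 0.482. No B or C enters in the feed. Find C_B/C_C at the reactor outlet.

Exit C_A = C_{A0}(1−X) = 7.02×0.518 = 3.636 kmol/m³.
Rates in a CSTR are evaluated at the outlet concentration: r_B = 0.790×3.636 = 2.873, r_C = 0.0466×3.636^2 = 0.6162.
Overall selectivity = C_B/C_C = r_Bτ/(r_Cτ) = r_B/r_C = 4.66.

4.66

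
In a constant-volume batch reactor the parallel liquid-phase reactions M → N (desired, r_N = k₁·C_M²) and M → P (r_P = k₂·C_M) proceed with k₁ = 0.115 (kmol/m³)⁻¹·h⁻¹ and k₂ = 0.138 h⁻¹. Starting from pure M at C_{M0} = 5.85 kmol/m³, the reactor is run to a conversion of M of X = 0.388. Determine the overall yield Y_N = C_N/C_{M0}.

C_M = C_{M0}(1−X) = 3.580 kmol/m³.
Along a PFR/batch, dC_P/dC_M = −r_P/(r_N+r_P) = −k₂/(k₂+k₁·C_M).
Integrating from C_{M0} to C_M: C_P = (0.138/0.115)·ln[(0.138+0.115·5.85)/(0.138+0.115·3.58)] = 1.200·ln(0.8107/0.5497) = 0.4663 kmol/m³.
Then C_N = (C_{M0}−C_M) − C_P = 2.270 − 0.4663 = 1.804 kmol/m³.
Y_N = C_N/C_{M0} = 1.804/5.85 = 0.308.

0.308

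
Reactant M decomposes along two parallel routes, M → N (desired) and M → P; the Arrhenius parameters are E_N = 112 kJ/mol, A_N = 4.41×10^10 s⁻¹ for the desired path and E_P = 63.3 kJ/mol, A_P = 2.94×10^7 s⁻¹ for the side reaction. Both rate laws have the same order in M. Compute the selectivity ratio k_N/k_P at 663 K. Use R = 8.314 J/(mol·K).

0.218

Since both paths have the same order in M, the concentration cancels and S_{N/P} = k_N/k_P = (A_N/A_P)·exp[(E_P−E_N)/(RT)].
(E_P−E_N)/(RT) = (63.3−112)×10³/(8.314×663) = -48700/5512 = -8.835.
k_N/k_P = (4.41×10^10/2.94×10^7)·exp(-8.835) = 1500 × 1.456×10^-4 = 0.218.
Since E_N > E_P, raising the temperature improves selectivity toward N.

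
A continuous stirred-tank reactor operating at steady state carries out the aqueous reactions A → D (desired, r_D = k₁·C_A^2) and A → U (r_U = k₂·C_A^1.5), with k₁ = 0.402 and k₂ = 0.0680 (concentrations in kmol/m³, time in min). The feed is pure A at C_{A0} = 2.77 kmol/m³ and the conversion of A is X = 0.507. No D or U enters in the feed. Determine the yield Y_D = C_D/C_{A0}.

Exit C_A = C_{A0}(1−X) = 2.77×0.493 = 1.366 kmol/m³.
Rates in a CSTR are evaluated at the outlet concentration: r_D = 0.402×1.366^2 = 0.7497, r_U = 0.0680×1.366^1.5 = 0.1085.
Fraction of consumed A going to D: r_D/(r_D+r_U) = 0.8736.
C_D = 0.8736·C_{A0}·X = 0.8736×2.77×0.507 = 1.23 kmol/m³; Y_D = C_D/C_{A0} = 0.443.

0.443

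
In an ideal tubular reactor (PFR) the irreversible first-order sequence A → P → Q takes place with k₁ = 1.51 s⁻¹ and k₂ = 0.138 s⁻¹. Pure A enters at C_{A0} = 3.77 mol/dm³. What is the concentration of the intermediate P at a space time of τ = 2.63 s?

The intermediate concentration in a first-order A→B→C sequence is C_P = k₁C_{A0}(e^(−k₁τ) − e^(−k₂τ))/(k₂−k₁).
e^(−k₁τ) = e^(−1.51×2.63) = e^(−3.971) = 0.01885; e^(−k₂τ) = e^(−0.3629) = 0.6956.
C_P = 1.51×3.77/(0.138−1.51) × (0.01885−0.6956) = (-4.149)×(-0.6768) = 2.808 mol/dm³.

2.81 mol/dm³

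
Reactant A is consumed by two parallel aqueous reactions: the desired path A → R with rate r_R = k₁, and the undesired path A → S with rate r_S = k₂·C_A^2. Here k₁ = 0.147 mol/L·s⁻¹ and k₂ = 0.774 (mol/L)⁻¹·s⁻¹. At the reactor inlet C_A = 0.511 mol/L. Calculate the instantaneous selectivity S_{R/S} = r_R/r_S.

S_{R/S} = r_R/r_S = (k₁)/(k₂·C_A^2) = (k₁/k₂)·C_A^-2.
= (0.147) / (0.774×0.5110^2) = 0.1470/0.2021 = 0.727.
The undesired path is higher order in A, so low C_A (CSTR or dilute feed) favours R.

0.727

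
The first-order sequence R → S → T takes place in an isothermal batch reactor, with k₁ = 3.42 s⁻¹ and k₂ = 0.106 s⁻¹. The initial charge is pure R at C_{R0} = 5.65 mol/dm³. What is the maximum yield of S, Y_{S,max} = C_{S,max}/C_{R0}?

0.895

For a first-order series the maximum intermediate yield is C_{S,max}/C_{R0} = (k₁/k₂)^[k₂/(k₂−k₁)].
= (3.42/0.106)^(0.106/(0.106−3.42)) = (32.26)^(-0.03199) = 0.8948.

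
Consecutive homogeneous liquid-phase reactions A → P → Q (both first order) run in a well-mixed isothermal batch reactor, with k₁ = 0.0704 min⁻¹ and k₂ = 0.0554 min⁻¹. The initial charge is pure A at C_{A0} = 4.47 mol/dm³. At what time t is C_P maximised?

The intermediate peaks when r₁ = r₂, i.e. k₁e^(−k₁t) = k₂e^(−k₂t), giving t_opt = ln(k₂/k₁)/(k₂−k₁).
= ln(0.0554/0.0704)/(0.0554−0.0704) = ln(0.7869)/-0.01500 = -0.2396/-0.01500 = 16.0 min.

16.0 min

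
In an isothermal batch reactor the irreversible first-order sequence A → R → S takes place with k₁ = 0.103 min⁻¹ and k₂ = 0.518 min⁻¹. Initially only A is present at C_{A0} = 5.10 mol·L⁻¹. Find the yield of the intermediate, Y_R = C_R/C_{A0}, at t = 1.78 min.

Solving the coupled first-order balances gives C_R(t) = [k₁/(k₂−k₁)]·C_{A0}·(e^(−k₁t) − e^(−k₂t)).
e^(−k₁t) = e^(−0.103×1.78) = e^(−0.1833) = 0.8325; e^(−k₂t) = e^(−0.9220) = 0.3977.
C_R = 0.103×5.10/(0.518−0.103) × (0.8325−0.3977) = 1.266×0.4348 = 0.5503 mol·L⁻¹.
Y_R = C_R/C_{A0} = 0.5503/5.10 = 0.108.

0.108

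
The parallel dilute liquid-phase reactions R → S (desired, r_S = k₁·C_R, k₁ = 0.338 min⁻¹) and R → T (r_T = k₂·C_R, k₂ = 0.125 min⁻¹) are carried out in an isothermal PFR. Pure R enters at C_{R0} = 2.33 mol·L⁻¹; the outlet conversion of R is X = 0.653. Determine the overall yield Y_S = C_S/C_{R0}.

0.477

C_R = C_{R0}(1−X) = 0.8085 mol·L⁻¹.
Both paths are first order in R, so the instantaneous fraction to S is constant: dC_S/d(−C_R) = k₁/(k₁+k₂) = 0.7300.
C_S = 0.7300·(C_{R0}−C_R) = 0.7300×1.521 = 1.11 mol·L⁻¹.
Y_S = C_S/C_{R0} = 1.111/2.33 = 0.477.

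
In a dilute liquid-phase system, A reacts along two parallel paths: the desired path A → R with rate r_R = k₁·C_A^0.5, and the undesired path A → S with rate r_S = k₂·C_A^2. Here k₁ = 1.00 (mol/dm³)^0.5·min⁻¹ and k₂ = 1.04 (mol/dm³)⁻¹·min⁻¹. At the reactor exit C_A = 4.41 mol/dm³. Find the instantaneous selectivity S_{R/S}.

0.104

S_{R/S} = r_R/r_S = (k₁·C_A^0.5)/(k₂·C_A^2) = (k₁/k₂)·C_A^-1.5.
= (1.00×4.410^0.5) / (1.04×4.410^2) = 2.100/20.23 = 0.104.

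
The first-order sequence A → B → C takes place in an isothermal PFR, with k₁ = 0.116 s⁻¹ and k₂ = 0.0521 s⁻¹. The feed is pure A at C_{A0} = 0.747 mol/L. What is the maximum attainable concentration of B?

0.389 mol/L

Evaluating C_B at τ_opt = ln(k₂/k₁)/(k₂−k₁) gives C_{B,max}/C_{A0} = (k₁/k₂)^[k₂/(k₂−k₁)].
= (0.116/0.0521)^(0.0521/(0.0521−0.116)) = (2.226)^(-0.8153) = 0.5207.
C_{B,max} = 0.5207×0.747 = 0.389 mol/L.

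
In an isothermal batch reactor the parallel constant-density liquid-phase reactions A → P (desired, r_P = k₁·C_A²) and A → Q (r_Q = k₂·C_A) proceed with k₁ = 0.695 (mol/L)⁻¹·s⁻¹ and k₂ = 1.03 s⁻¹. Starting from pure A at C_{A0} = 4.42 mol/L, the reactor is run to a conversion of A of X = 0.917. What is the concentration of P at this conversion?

C_A = C_{A0}(1−X) = 0.3669 mol/L.
Along a PFR/batch, dC_Q/dC_A = −r_Q/(r_P+r_Q) = −k₂/(k₂+k₁·C_A).
Integrating from C_{A0} to C_A: C_Q = (1.03/0.695)·ln[(1.03+0.695·4.42)/(1.03+0.695·0.367)] = 1.482·ln(4.102/1.285) = 1.720 mol/L.
Then C_P = (C_{A0}−C_A) − C_Q = 4.053 − 1.720 = 2.333 mol/L.

2.33 mol/L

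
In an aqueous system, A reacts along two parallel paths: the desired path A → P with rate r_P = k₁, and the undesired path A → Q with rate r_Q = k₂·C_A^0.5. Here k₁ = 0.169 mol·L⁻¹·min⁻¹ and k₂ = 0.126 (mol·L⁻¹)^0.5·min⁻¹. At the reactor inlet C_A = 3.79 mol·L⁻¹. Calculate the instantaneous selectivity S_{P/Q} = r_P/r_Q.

S_{P/Q} = r_P/r_Q = (k₁)/(k₂·C_A^0.5) = (k₁/k₂)·C_A^-0.5.
= (0.169) / (0.126×3.790^0.5) = 0.1690/0.2453 = 0.689.

0.689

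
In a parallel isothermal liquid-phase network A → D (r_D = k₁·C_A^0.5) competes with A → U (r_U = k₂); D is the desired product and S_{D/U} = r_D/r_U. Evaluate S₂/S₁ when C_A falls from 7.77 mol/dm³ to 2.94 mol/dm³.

S_{D/U} = (k₁/k₂)·C_A^0.5, so S₂/S₁ = (C_{A,2}/C_{A,1})^0.5.
= (2.94/7.77)^0.5 = (0.3784)^0.5 = 0.615.
Selectivity toward D falls as C_A falls — high-concentration operation is favoured.

0.615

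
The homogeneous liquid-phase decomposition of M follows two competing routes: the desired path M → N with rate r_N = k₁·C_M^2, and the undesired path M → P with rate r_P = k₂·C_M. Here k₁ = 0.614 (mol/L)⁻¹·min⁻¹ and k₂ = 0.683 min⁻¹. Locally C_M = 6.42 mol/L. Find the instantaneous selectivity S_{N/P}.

S_{N/P} = r_N/r_P = (k₁·C_M^2)/(k₂·C_M) = (k₁/k₂)·C_M.
= (0.614×6.420^2) / (0.683×6.420) = 25.31/4.385 = 5.77.

5.77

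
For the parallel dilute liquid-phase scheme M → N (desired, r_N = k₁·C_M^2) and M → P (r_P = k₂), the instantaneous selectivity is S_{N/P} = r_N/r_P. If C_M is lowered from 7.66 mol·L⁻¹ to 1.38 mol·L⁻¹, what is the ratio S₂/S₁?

0.0325

S_{N/P} = (k₁/k₂)·C_M^2, so S₂/S₁ = (C_{M,2}/C_{M,1})^2.
= (1.38/7.66)^2 = (0.1802)^2 = 0.0325.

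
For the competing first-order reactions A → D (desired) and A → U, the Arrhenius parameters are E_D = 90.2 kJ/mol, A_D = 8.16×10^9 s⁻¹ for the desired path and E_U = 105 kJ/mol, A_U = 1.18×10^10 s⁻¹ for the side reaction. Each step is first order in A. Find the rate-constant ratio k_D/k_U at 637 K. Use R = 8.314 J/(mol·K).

k_D/k_U = (A_D/A_U)·exp[−(E_D−E_U)/(RT)] = (A_D/A_U)·exp[(E_U−E_D)/(RT)].
(E_U−E_D)/(RT) = (105−90.2)×10³/(8.314×637) = 14800/5296 = 2.795.
k_D/k_U = (8.16×10^9/1.18×10^10)·exp(2.795) = 0.6915 × 16.36 = 11.3.

11.3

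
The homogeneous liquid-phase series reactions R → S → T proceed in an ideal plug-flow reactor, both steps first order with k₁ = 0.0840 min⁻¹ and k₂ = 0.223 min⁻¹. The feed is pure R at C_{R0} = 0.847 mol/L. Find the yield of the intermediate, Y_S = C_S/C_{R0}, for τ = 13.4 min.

The intermediate concentration in a first-order A→B→C sequence is C_S = k₁C_{R0}(e^(−k₁τ) − e^(−k₂τ))/(k₂−k₁).
e^(−k₁τ) = e^(−0.0840×13.4) = e^(−1.126) = 0.3245; e^(−k₂τ) = e^(−2.988) = 0.05038.
C_S = 0.0840×0.847/(0.223−0.0840) × (0.3245−0.05038) = 0.5119×0.2741 = 0.1403 mol/L.
Y_S = C_S/C_{R0} = 0.1403/0.847 = 0.166.

0.166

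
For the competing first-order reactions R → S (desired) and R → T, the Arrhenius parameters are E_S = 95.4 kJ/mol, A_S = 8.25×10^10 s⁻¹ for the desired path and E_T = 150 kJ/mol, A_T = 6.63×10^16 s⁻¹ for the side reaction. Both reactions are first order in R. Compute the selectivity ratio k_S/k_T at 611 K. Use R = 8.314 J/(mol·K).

k_S/k_T = (A_S/A_T)·exp[−(E_S−E_T)/(RT)] = (A_S/A_T)·exp[(E_T−E_S)/(RT)].
(E_T−E_S)/(RT) = (150−95.4)×10³/(8.314×611) = 54600/5080 = 10.75.
k_S/k_T = (8.25×10^10/6.63×10^16)·exp(10.75) = 1.244×10^-6 × 46553 = 0.0579.
Since E_S < E_T, lowering the temperature improves selectivity toward S.

0.0579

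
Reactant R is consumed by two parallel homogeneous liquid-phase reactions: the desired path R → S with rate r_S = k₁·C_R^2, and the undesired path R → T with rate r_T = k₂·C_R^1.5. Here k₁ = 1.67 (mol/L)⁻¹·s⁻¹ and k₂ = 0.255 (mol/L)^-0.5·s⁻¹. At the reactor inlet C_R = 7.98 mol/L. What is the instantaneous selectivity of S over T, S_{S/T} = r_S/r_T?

18.5

S_{S/T} = r_S/r_T = (k₁·C_R^2)/(k₂·C_R^1.5) = (k₁/k₂)·C_R^0.5.
= (1.67×7.980^2) / (0.255×7.980^1.5) = 106.3/5.748 = 18.5.
Since the desired path is higher order in R, keeping C_R high (PFR or concentrated feed) favours S.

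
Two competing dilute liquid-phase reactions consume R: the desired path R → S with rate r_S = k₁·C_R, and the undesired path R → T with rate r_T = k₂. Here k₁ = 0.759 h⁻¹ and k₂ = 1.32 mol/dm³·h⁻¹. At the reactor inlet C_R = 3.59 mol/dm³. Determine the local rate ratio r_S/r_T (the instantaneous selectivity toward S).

2.06

S_{S/T} = r_S/r_T = (k₁·C_R)/(k₂) = (k₁/k₂)·C_R.
= (0.759×3.590) / (1.32) = 2.725/1.320 = 2.06.
Since the desired path is higher order in R, keeping C_R high (PFR or concentrated feed) favours S.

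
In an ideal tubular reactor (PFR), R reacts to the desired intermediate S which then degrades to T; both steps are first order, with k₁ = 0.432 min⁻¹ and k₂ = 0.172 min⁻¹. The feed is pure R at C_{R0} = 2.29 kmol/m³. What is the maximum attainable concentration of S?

1.25 kmol/m³

Evaluating C_S at τ_opt = ln(k₂/k₁)/(k₂−k₁) gives C_{S,max}/C_{R0} = (k₁/k₂)^[k₂/(k₂−k₁)].
= (0.432/0.172)^(0.172/(0.172−0.432)) = (2.512)^(-0.6615) = 0.5438.
C_{S,max} = 0.5438×2.29 = 1.25 kmol/m³.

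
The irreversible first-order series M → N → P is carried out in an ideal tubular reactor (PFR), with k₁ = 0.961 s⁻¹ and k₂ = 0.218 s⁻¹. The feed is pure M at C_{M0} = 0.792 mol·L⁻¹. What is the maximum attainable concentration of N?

0.513 mol·L⁻¹

At the optimum, C_{N,max}/C_{M0} = (k₁/k₂)^[k₂/(k₂−k₁)].
= (0.961/0.218)^(0.218/(0.218−0.961)) = (4.408)^(-0.2934) = 0.6471.
C_{N,max} = 0.6471×0.792 = 0.513 mol·L⁻¹.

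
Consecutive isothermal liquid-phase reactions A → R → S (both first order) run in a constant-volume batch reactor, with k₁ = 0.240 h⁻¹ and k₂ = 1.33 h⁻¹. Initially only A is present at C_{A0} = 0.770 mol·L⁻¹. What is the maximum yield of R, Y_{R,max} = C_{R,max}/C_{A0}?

0.124

At the optimum, C_{R,max}/C_{A0} = (k₁/k₂)^[k₂/(k₂−k₁)].
= (0.240/1.33)^(1.33/(1.33−0.240)) = (0.1805)^(1.220) = 0.1238.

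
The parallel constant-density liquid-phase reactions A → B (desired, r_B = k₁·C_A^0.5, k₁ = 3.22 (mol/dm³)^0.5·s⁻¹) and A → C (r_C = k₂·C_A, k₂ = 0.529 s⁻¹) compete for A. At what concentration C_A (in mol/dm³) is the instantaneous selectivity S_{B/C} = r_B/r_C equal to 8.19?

S_{B/C} = (k₁/k₂)·C_A^-0.5 ⇒ C_A = (S·k₂/k₁)^(-2).
= (8.19×0.529/3.22)^(-2) = (1.345)^(-2) = 0.552 mol/dm³.

0.552 mol/dm³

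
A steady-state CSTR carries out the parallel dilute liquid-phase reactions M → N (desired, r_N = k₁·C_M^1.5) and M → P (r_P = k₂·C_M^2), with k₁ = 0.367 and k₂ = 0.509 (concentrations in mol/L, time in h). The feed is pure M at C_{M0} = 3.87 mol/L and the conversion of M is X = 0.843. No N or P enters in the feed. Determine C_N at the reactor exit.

1.57 mol/L

Exit C_M = C_{M0}(1−X) = 3.87×0.157 = 0.6076 mol/L.
Rates in a CSTR are evaluated at the outlet concentration: r_N = 0.367×0.6076^1.5 = 0.1738, r_P = 0.509×0.6076^2 = 0.1879.
Fraction of consumed M going to N: r_N/(r_N+r_P) = 0.4805.
C_N = 0.4805·C_{M0}·X = 0.4805×3.87×0.843 = 1.57 mol/L.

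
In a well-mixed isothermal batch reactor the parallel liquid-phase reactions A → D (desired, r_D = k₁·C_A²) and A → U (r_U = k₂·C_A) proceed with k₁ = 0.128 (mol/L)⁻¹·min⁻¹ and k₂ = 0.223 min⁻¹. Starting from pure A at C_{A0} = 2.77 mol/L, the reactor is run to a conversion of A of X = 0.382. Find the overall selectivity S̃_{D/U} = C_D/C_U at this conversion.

1.27

C_A = C_{A0}(1−X) = 1.712 mol/L.
Along a PFR/batch, dC_U/dC_A = −r_U/(r_D+r_U) = −k₂/(k₂+k₁·C_A).
Integrating from C_{A0} to C_A: C_U = (0.223/0.128)·ln[(0.223+0.128·2.77)/(0.223+0.128·1.71)] = 1.742·ln(0.5776/0.4421) = 0.4656 mol/L.
Then C_D = (C_{A0}−C_A) − C_U = 1.058 − 0.4656 = 0.5926 mol/L.
S̃_{D/U} = C_D/C_U = 0.5926/0.4656 = 1.27.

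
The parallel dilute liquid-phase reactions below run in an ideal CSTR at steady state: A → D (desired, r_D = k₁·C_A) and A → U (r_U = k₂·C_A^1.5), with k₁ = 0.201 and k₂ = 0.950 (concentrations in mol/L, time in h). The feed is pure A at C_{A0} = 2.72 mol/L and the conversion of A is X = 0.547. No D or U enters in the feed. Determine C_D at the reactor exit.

Exit C_A = C_{A0}(1−X) = 2.72×0.453 = 1.232 mol/L.
A CSTR operates uniformly at the exit composition, giving r_D = 0.2477 and r_U = 1.299 (each k·C_A^n at C_A = 1.232).
Fraction of consumed A going to D: r_D/(r_D+r_U) = 0.1601.
C_D = 0.1601·C_{A0}·X = 0.1601×2.72×0.547 = 0.238 mol/L.

0.238 mol/L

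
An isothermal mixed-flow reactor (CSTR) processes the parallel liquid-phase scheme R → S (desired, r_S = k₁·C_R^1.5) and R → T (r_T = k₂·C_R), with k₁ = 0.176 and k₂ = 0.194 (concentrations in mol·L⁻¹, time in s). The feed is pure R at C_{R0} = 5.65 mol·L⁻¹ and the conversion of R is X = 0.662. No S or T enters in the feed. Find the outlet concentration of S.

Exit C_R = C_{R0}(1−X) = 5.65×0.338 = 1.910 mol·L⁻¹.
A CSTR operates uniformly at the exit composition, giving r_S = 0.4645 and r_T = 0.3705 (each k·C_R^n at C_R = 1.910).
Fraction of consumed R going to S: r_S/(r_S+r_T) = 0.5563.
C_S = 0.5563·C_{R0}·X = 0.5563×5.65×0.662 = 2.08 mol·L⁻¹.

2.08 mol·L⁻¹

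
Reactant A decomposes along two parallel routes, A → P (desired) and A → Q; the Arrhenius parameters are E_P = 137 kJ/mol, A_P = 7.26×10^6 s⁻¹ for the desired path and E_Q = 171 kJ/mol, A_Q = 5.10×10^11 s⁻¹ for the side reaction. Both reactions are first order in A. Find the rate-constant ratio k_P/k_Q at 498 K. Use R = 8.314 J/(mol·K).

0.0524

Since both paths have the same order in A, the concentration cancels and S_{P/Q} = k_P/k_Q = (A_P/A_Q)·exp[(E_Q−E_P)/(RT)].
(E_Q−E_P)/(RT) = (171−137)×10³/(8.314×498) = 34000/4140 = 8.212.
k_P/k_Q = (7.26×10^6/5.10×10^11)·exp(8.212) = 1.424×10^-5 × 3684 = 0.0524.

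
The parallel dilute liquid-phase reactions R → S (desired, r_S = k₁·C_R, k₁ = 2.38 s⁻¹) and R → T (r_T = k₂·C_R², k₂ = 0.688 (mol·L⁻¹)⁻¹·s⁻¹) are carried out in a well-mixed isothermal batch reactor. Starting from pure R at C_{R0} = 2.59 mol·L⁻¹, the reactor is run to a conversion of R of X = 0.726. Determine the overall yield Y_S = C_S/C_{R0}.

C_R = C_{R0}(1−X) = 0.7097 mol·L⁻¹.
Along a PFR/batch, dC_S/dC_R = −r_S/(r_S+r_T) = −k₁/(k₁+k₂·C_R).
Integrating from C_{R0} to C_R: C_S = (2.38/0.688)·ln[(2.38+0.688·2.59)/(2.38+0.688·0.710)] = 3.459·ln(4.162/2.868) = 1.288 mol·L⁻¹.
Y_S = C_S/C_{R0} = 1.288/2.59 = 0.497.

0.497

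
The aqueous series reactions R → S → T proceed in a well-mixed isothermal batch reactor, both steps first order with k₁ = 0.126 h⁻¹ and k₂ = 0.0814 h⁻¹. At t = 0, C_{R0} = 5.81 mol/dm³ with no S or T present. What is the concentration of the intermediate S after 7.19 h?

2.51 mol/dm³

The intermediate concentration in a first-order A→B→C sequence is C_S = k₁C_{R0}(e^(−k₁t) − e^(−k₂t))/(k₂−k₁).
e^(−k₁t) = e^(−0.126×7.19) = e^(−0.9059) = 0.4042; e^(−k₂t) = e^(−0.5853) = 0.5570.
C_S = 0.126×5.81/(0.0814−0.126) × (0.4042−0.5570) = (-16.41)×(-0.1528) = 2.508 mol/dm³.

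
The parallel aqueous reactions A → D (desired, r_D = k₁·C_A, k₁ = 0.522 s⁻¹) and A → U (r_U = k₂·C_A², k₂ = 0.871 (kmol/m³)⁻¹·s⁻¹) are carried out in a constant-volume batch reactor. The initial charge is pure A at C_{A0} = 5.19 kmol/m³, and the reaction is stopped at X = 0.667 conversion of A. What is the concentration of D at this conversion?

C_A = C_{A0}(1−X) = 1.728 kmol/m³.
Along a PFR/batch, dC_D/dC_A = −r_D/(r_D+r_U) = −k₁/(k₁+k₂·C_A).
Integrating from C_{A0} to C_A: C_D = (0.522/0.871)·ln[(0.522+0.871·5.19)/(0.522+0.871·1.73)] = 0.5993·ln(5.042/2.027) = 0.5461 kmol/m³.

0.546 kmol/m³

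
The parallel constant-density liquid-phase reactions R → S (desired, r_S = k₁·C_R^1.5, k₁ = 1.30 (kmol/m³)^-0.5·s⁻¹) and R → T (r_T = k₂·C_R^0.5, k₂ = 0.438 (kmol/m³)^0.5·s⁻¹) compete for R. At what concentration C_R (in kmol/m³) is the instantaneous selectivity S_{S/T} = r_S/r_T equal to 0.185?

S_{S/T} = (k₁/k₂)·C_R ⇒ C_R = S·k₂/k₁.
= 0.185×0.438/1.30 = 0.0623 kmol/m³.

0.0623 kmol/m³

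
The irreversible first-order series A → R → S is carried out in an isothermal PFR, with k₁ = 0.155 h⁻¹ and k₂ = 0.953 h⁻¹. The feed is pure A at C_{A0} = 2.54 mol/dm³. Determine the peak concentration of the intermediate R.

Evaluating C_R at τ_opt = ln(k₂/k₁)/(k₂−k₁) gives C_{R,max}/C_{A0} = (k₁/k₂)^[k₂/(k₂−k₁)].
= (0.155/0.953)^(0.953/(0.953−0.155)) = (0.1626)^(1.194) = 0.1143.
C_{R,max} = 0.1143×2.54 = 0.290 mol/dm³.

0.290 mol/dm³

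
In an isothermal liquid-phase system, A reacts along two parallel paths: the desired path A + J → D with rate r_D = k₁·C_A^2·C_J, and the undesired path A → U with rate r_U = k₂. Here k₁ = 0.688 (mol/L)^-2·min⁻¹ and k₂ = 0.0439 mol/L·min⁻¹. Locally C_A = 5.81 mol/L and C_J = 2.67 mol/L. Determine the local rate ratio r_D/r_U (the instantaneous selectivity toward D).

S_{D/U} = r_D/r_U = (k₁·C_A^2·C_J)/(k₂) = (k₁/k₂)·C_A^2·C_J.
= (0.688×5.810^2×2.670) / (0.0439) = 62.01/0.04390 = 1412.
Since the desired path is higher order in A, keeping C_A high (PFR or concentrated feed) favours D.

1412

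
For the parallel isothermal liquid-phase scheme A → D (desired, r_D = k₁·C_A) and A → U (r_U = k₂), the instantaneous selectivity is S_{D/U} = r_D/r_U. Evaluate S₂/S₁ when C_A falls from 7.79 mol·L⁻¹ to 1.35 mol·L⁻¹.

S_{D/U} = (k₁/k₂)·C_A, so S₂/S₁ = (C_{A,2}/C_{A,1}).
= 1.35/7.79 = 0.173.
Selectivity toward D falls as C_A falls — high-concentration operation is favoured.

0.173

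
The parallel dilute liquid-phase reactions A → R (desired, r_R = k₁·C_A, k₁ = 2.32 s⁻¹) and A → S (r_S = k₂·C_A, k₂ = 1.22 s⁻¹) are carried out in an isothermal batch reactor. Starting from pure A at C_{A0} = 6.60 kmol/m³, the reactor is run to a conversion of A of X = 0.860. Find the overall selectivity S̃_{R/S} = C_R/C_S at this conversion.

1.90

C_A = C_{A0}(1−X) = 0.9240 kmol/m³.
Both paths are first order in A, so the instantaneous fraction to R is constant: dC_R/d(−C_A) = k₁/(k₁+k₂) = 0.6554.
C_R = 0.6554·(C_{A0}−C_A) = 0.6554×5.676 = 3.72 kmol/m³.
C_S = (C_{A0}−C_A)−C_R = 1.956 kmol/m³; S̃_{R/S} = 3.720/1.956 = 1.90.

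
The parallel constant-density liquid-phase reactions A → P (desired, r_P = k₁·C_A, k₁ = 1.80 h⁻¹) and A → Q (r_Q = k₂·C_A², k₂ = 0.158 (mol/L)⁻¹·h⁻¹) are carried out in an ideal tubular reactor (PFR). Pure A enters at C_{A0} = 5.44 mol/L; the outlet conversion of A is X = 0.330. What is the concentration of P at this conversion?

1.28 mol/L

C_A = C_{A0}(1−X) = 3.645 mol/L.
Along a PFR/batch, dC_P/dC_A = −r_P/(r_P+r_Q) = −k₁/(k₁+k₂·C_A).
Integrating from C_{A0} to C_A: C_P = (1.80/0.158)·ln[(1.80+0.158·5.44)/(1.80+0.158·3.64)] = 11.39·ln(2.660/2.376) = 1.285 mol/L.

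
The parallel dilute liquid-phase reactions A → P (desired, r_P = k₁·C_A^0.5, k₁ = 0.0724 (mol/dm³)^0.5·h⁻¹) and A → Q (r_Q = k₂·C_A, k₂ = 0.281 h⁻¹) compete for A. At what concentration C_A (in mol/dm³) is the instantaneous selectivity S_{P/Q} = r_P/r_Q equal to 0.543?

0.225 mol/dm³

S_{P/Q} = (k₁/k₂)·C_A^-0.5 ⇒ C_A = (S·k₂/k₁)^(-2).
= (0.543×0.281/0.0724)^(-2) = (2.108)^(-2) = 0.225 mol/dm³.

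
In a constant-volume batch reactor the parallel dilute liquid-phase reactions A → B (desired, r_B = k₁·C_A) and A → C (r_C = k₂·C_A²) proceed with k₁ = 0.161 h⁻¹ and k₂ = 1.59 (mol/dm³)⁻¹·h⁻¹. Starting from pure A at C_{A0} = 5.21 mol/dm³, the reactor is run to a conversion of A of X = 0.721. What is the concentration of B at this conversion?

C_A = C_{A0}(1−X) = 1.454 mol/dm³.
Along a PFR/batch, dC_B/dC_A = −r_B/(r_B+r_C) = −k₁/(k₁+k₂·C_A).
Integrating from C_{A0} to C_A: C_B = (0.161/1.59)·ln[(0.161+1.59·5.21)/(0.161+1.59·1.45)] = 0.1013·ln(8.445/2.472) = 0.1244 mol/dm³.

0.124 mol/dm³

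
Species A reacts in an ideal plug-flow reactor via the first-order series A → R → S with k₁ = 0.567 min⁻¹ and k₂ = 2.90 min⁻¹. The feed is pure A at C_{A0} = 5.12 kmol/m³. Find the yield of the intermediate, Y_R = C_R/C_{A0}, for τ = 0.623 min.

0.131

For first-order series with pure A initially, C_R(τ) = k₁C_{A0}/(k₂−k₁)·(e^(−k₁τ) − e^(−k₂τ)).
e^(−k₁τ) = e^(−0.567×0.623) = e^(−0.3532) = 0.7024; e^(−k₂τ) = e^(−1.807) = 0.1642.
C_R = 0.567×5.12/(2.90−0.567) × (0.7024−0.1642) = 1.244×0.5382 = 0.6697 kmol/m³.
Y_R = C_R/C_{A0} = 0.6697/5.12 = 0.131.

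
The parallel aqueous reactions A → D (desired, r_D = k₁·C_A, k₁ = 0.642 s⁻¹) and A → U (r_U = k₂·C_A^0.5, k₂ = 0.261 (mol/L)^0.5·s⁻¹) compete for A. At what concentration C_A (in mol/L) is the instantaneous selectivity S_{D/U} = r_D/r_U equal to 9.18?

13.9 mol/L

S_{D/U} = (k₁/k₂)·C_A^0.5 ⇒ C_A = (S·k₂/k₁)^(2).
= (9.18×0.261/0.642)^(2) = (3.732)^(2) = 13.9 mol/L.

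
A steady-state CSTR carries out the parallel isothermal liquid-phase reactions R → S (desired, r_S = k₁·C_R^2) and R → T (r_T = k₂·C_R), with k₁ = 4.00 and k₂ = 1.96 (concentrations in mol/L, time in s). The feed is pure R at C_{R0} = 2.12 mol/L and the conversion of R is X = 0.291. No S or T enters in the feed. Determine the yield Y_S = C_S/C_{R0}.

0.219

Exit C_R = C_{R0}(1−X) = 2.12×0.709 = 1.503 mol/L.
A CSTR operates uniformly at the exit composition, giving r_S = 9.037 and r_T = 2.946 (each k·C_R^n at C_R = 1.503).
Fraction of consumed R going to S: r_S/(r_S+r_T) = 0.7541.
C_S = 0.7541·C_{R0}·X = 0.7541×2.12×0.291 = 0.465 mol/L; Y_S = C_S/C_{R0} = 0.219.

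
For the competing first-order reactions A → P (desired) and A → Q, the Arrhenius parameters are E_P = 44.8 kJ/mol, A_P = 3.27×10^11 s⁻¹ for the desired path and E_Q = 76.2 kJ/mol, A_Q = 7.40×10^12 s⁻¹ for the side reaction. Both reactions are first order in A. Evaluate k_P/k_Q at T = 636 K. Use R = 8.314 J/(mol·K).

16.8

With equal orders, S_{P/Q} = k_P/k_Q = (A_P/A_Q)·exp[(E_Q−E_P)/(RT)].
(E_Q−E_P)/(RT) = (76.2−44.8)×10³/(8.314×636) = 31400/5288 = 5.938.
k_P/k_Q = (3.27×10^11/7.40×10^12)·exp(5.938) = 0.04419 × 379.3 = 16.8.
Since E_P < E_Q, lowering the temperature improves selectivity toward P.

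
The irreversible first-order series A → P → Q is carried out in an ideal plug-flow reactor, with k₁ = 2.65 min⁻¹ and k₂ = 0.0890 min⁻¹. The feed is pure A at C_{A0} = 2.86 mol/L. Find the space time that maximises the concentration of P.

For first-order series the maximum of C_P occurs at τ_opt = ln(k₂/k₁)/(k₂−k₁).
= ln(0.0890/2.65)/(0.0890−2.65) = ln(0.03358)/-2.561 = -3.394/-2.561 = 1.33 min.

1.33 min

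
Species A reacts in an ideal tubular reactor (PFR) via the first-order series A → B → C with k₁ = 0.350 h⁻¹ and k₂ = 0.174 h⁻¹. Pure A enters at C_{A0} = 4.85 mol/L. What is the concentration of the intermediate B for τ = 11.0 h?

The intermediate concentration in a first-order A→B→C sequence is C_B = k₁C_{A0}(e^(−k₁τ) − e^(−k₂τ))/(k₂−k₁).
e^(−k₁τ) = e^(−0.350×11.0) = e^(−3.850) = 0.02128; e^(−k₂τ) = e^(−1.914) = 0.1475.
C_B = 0.350×4.85/(0.174−0.350) × (0.02128−0.1475) = (-9.645)×(-0.1262) = 1.217 mol/L.

1.22 mol/L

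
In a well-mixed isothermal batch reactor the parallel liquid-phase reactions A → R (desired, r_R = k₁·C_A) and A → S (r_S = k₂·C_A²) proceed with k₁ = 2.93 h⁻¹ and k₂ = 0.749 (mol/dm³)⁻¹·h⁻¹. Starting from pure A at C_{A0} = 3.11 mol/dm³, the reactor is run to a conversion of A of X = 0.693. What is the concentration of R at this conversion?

C_A = C_{A0}(1−X) = 0.9548 mol/dm³.
Along a PFR/batch, dC_R/dC_A = −r_R/(r_R+r_S) = −k₁/(k₁+k₂·C_A).
Integrating from C_{A0} to C_A: C_R = (2.93/0.749)·ln[(2.93+0.749·3.11)/(2.93+0.749·0.955)] = 3.912·ln(5.259/3.645) = 1.434 mol/dm³.

1.43 mol/dm³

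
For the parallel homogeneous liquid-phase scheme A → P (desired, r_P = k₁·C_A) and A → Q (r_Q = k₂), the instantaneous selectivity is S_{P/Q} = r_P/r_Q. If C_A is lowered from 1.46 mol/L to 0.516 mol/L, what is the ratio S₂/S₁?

S_{P/Q} = (k₁/k₂)·C_A, so S₂/S₁ = (C_{A,2}/C_{A,1}).
= 0.516/1.46 = 0.353.
Selectivity toward P falls as C_A falls — high-concentration operation is favoured.

0.353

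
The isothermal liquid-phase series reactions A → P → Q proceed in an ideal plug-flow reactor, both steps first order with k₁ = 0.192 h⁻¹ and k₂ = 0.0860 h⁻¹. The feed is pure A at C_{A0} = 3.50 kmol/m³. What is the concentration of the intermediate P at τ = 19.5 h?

1.04 kmol/m³

The intermediate concentration in a first-order A→B→C sequence is C_P = k₁C_{A0}(e^(−k₁τ) − e^(−k₂τ))/(k₂−k₁).
e^(−k₁τ) = e^(−0.192×19.5) = e^(−3.744) = 0.02366; e^(−k₂τ) = e^(−1.677) = 0.1869.
C_P = 0.192×3.50/(0.0860−0.192) × (0.02366−0.1869) = (-6.340)×(-0.1633) = 1.035 kmol/m³.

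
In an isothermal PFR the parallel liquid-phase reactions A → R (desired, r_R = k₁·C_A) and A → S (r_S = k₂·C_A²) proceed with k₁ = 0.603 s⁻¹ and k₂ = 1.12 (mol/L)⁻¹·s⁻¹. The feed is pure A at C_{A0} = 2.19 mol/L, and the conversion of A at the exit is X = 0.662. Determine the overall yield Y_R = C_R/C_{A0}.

0.186

C_A = C_{A0}(1−X) = 0.7402 mol/L.
Along a PFR/batch, dC_R/dC_A = −r_R/(r_R+r_S) = −k₁/(k₁+k₂·C_A).
Integrating from C_{A0} to C_A: C_R = (0.603/1.12)·ln[(0.603+1.12·2.19)/(0.603+1.12·0.740)] = 0.5384·ln(3.056/1.432) = 0.4081 mol/L.
Y_R = C_R/C_{A0} = 0.4081/2.19 = 0.186.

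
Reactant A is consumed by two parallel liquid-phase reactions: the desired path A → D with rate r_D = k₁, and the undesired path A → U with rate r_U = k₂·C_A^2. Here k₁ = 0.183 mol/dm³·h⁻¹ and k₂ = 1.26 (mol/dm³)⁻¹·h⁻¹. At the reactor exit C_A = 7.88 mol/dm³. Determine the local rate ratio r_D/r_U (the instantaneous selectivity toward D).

S_{D/U} = r_D/r_U = (k₁)/(k₂·C_A^2) = (k₁/k₂)·C_A^-2.
= (0.183) / (1.26×7.880^2) = 0.1830/78.24 = 0.00234.

0.00234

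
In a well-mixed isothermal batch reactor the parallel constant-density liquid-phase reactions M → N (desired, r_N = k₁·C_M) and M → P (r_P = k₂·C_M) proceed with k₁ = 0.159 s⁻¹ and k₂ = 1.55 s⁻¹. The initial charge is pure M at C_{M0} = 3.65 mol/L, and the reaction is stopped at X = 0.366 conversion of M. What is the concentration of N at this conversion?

0.124 mol/L

C_M = C_{M0}(1−X) = 2.314 mol/L.
Both paths are first order in M, so the instantaneous fraction to N is constant: dC_N/d(−C_M) = k₁/(k₁+k₂) = 0.09304.
C_N = 0.09304·(C_{M0}−C_M) = 0.09304×1.336 = 0.124 mol/L.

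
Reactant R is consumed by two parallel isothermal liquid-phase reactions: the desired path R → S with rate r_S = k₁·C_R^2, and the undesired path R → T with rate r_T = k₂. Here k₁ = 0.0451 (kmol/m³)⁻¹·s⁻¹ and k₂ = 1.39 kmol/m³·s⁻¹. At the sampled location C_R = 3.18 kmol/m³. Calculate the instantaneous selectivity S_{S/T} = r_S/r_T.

S_{S/T} = r_S/r_T = (k₁·C_R^2)/(k₂) = (k₁/k₂)·C_R^2.
= (0.0451×3.180^2) / (1.39) = 0.4561/1.390 = 0.328.
Since the desired path is higher order in R, keeping C_R high (PFR or concentrated feed) favours S.

0.328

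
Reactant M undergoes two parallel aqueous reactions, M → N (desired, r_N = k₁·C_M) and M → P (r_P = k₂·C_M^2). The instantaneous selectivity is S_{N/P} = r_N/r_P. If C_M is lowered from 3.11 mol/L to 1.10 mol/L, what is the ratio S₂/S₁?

2.83

S_{N/P} = (k₁/k₂)·C_M⁻¹, so S₂/S₁ = (C_{M,2}/C_{M,1})⁻¹.
= 3.11/1.10 = 2.83.
Selectivity toward N rises as C_M falls — low-concentration operation is favoured.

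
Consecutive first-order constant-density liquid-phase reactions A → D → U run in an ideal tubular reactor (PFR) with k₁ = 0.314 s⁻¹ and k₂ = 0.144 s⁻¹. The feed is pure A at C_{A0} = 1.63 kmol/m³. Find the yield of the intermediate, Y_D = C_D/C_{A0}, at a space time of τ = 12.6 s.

Solving the coupled first-order balances gives C_D(τ) = [k₁/(k₂−k₁)]·C_{A0}·(e^(−k₁τ) − e^(−k₂τ)).
e^(−k₁τ) = e^(−0.314×12.6) = e^(−3.956) = 0.01913; e^(−k₂τ) = e^(−1.814) = 0.1629.
C_D = 0.314×1.63/(0.144−0.314) × (0.01913−0.1629) = (-3.011)×(-0.1438) = 0.4330 kmol/m³.
Y_D = C_D/C_{A0} = 0.4330/1.63 = 0.266.

0.266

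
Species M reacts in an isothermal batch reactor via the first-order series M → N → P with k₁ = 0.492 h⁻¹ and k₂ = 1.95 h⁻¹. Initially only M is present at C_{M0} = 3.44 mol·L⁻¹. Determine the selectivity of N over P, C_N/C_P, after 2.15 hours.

Solving the coupled first-order balances gives C_N(t) = [k₁/(k₂−k₁)]·C_{M0}·(e^(−k₁t) − e^(−k₂t)).
e^(−k₁t) = e^(−0.492×2.15) = e^(−1.058) = 0.3472; e^(−k₂t) = e^(−4.192) = 0.01511.
C_N = 0.492×3.44/(1.95−0.492) × (0.3472−0.01511) = 1.161×0.3321 = 0.3855 mol·L⁻¹.
C_M = C_{M0}e^(−k₁t) = 1.194 mol·L⁻¹, so C_P = C_{M0}−C_M−C_N = 1.860 mol·L⁻¹; C_N/C_P = 0.207.

0.207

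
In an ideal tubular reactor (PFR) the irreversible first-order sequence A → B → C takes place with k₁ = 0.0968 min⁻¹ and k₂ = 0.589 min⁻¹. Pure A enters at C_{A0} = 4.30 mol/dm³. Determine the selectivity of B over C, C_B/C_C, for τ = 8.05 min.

The intermediate concentration in a first-order A→B→C sequence is C_B = k₁C_{A0}(e^(−k₁τ) − e^(−k₂τ))/(k₂−k₁).
e^(−k₁τ) = e^(−0.0968×8.05) = e^(−0.7792) = 0.4588; e^(−k₂τ) = e^(−4.741) = 0.008726.
C_B = 0.0968×4.30/(0.589−0.0968) × (0.4588−0.008726) = 0.8457×0.4500 = 0.3806 mol/dm³.
C_A = C_{A0}e^(−k₁τ) = 1.973 mol/dm³, so C_C = C_{A0}−C_A−C_B = 1.947 mol/dm³; C_B/C_C = 0.195.

0.195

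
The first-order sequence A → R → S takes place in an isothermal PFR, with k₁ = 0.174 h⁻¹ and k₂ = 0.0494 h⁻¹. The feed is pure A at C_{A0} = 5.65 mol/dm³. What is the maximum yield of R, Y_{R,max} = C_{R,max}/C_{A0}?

For a first-order series the maximum intermediate yield is C_{R,max}/C_{A0} = (k₁/k₂)^[k₂/(k₂−k₁)].
= (0.174/0.0494)^(0.0494/(0.0494−0.174)) = (3.522)^(-0.3965) = 0.6070.

0.607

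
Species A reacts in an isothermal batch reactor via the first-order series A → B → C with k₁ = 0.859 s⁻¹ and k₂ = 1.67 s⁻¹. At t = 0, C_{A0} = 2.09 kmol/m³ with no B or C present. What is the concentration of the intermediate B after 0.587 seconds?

The intermediate concentration in a first-order A→B→C sequence is C_B = k₁C_{A0}(e^(−k₁t) − e^(−k₂t))/(k₂−k₁).
e^(−k₁t) = e^(−0.859×0.587) = e^(−0.5042) = 0.6040; e^(−k₂t) = e^(−0.9803) = 0.3752.
C_B = 0.859×2.09/(1.67−0.859) × (0.6040−0.3752) = 2.214×0.2288 = 0.5064 kmol/m³.

0.506 kmol/m³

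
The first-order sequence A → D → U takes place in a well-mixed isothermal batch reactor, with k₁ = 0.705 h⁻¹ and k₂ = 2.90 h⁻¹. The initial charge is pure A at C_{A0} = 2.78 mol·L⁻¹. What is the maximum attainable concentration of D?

0.429 mol·L⁻¹

For a first-order series the maximum intermediate yield is C_{D,max}/C_{A0} = (k₁/k₂)^[k₂/(k₂−k₁)].
= (0.705/2.90)^(2.90/(2.90−0.705)) = (0.2431)^(1.321) = 0.1544.
C_{D,max} = 0.1544×2.78 = 0.429 mol·L⁻¹.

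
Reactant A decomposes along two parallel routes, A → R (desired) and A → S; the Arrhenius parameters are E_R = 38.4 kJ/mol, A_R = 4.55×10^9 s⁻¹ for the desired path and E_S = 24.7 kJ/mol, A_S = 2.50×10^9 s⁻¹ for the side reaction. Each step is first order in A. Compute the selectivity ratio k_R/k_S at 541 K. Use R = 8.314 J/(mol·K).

0.0865

With equal orders, S_{R/S} = k_R/k_S = (A_R/A_S)·exp[(E_S−E_R)/(RT)].
(E_S−E_R)/(RT) = (24.7−38.4)×10³/(8.314×541) = -13700/4498 = -3.046.
k_R/k_S = (4.55×10^9/2.50×10^9)·exp(-3.046) = 1.820 × 0.04755 = 0.0865.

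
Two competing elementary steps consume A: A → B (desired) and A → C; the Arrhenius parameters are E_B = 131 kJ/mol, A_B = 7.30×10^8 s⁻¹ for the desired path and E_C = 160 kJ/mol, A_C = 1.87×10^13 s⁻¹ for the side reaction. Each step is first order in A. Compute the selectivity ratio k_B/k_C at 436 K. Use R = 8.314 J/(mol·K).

0.116

Since both paths have the same order in A, the concentration cancels and S_{B/C} = k_B/k_C = (A_B/A_C)·exp[(E_C−E_B)/(RT)].
(E_C−E_B)/(RT) = (160−131)×10³/(8.314×436) = 29000/3625 = 8.000.
k_B/k_C = (7.30×10^8/1.87×10^13)·exp(8.000) = 3.904×10^-5 × 2982 = 0.116.
Since E_B < E_C, lowering the temperature improves selectivity toward B.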